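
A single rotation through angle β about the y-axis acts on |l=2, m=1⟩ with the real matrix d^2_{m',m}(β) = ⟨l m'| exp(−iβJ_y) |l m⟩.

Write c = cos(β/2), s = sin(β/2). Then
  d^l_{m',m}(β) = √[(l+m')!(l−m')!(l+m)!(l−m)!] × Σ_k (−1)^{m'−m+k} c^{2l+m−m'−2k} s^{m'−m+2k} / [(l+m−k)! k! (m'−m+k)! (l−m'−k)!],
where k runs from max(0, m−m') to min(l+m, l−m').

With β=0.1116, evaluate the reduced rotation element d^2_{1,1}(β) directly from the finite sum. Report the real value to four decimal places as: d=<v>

d^2_{1,1}(β=0.1116) via Wigner's sum:
c=cos(0.1116/2)=0.998444, s=sin(0.1116/2)=0.055771; N=√[6·1·6·1]=6.000000
k∈{0,1} keeps every argument non-negative
  k=0: (−1)^0·6.0000/(6)·0.9984^4·0.0558^0 = +0.993789
  k=1: (−1)^1·6.0000/(2)·0.9984^2·0.0558^2 = -0.009302
d^2_{1,1}(0.1116) = +0.993789 -0.009302 = +0.984487

d=0.9845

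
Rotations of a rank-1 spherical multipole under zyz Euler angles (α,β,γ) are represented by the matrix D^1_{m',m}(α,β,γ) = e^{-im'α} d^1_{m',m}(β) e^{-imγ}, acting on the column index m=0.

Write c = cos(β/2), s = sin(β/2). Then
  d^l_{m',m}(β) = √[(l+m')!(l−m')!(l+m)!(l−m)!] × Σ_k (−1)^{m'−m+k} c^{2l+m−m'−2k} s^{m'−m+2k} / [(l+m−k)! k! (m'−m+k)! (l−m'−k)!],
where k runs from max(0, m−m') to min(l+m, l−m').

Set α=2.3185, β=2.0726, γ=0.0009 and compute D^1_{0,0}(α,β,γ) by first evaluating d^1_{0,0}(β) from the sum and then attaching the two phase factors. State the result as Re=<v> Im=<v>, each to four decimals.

Split into d^1_{0,0}(β=2.0726) × two z-phases.
With c≡cos(β/2)=0.509408 and s≡sin(β/2)=0.860525, N=[1·1·1·1]^{1/2}=1.000000
Admissible k: 0..1 (factorial args all ≥0)
  k=0: (−1)^0·1.0000/(1)·0.5094^2·0.8605^0 = +0.259496
  k=1: (−1)^1·1.0000/(1)·0.5094^0·0.8605^2 = -0.740504
d^1_{0,0}(2.0726) = +0.259496 -0.740504 = -0.481008
D = (+1.000000+0.000000i)·(-0.481008)·(+1.000000+0.000000i) = -0.481008+0.000000i

Re=-0.4810 Im=0.0000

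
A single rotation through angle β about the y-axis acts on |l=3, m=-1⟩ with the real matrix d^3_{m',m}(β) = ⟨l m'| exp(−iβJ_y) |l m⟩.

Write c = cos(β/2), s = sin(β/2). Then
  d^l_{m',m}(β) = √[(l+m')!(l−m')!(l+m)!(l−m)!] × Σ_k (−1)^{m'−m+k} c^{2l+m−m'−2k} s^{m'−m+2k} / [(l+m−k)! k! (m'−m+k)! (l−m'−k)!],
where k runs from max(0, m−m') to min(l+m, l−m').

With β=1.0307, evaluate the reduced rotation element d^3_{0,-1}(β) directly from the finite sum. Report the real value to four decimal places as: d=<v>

d^3_{0,-1}(β=1.0307) via Wigner's sum:
c=cos(1.0307/2)=0.870120, s=sin(1.0307/2)=0.492839; N=√[6·6·2·24]=41.569219
The bounds max(0,m−m')=0 and min(l+m,l−m')=2 give 3 terms
  k=0: (−1)^1·41.5692/(12)·0.8701^5·0.4928^1 = -0.851515
  k=1: (−1)^2·41.5692/(4)·0.8701^3·0.4928^3 = +0.819532
  k=2: (−1)^3·41.5692/(12)·0.8701^1·0.4928^5 = -0.087639
d^3_{0,-1}(1.0307) = -0.851515 +0.819532 -0.087639 = -0.119622

d=-0.1196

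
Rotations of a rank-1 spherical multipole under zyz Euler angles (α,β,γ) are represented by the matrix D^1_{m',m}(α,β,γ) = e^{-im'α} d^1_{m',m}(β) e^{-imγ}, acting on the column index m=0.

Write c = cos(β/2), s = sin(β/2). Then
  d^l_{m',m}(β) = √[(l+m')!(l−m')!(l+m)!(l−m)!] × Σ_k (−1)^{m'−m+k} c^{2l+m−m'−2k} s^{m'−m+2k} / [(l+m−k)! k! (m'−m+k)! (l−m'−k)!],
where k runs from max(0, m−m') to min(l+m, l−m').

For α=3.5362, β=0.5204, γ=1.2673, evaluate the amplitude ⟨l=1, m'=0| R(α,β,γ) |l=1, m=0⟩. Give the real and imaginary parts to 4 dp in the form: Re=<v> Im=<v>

Split into d^1_{0,0}(β=0.5204) × two z-phases.
With c≡cos(β/2)=0.966339 and s≡sin(β/2)=0.257274, N=[1·1·1·1]^{1/2}=1.000000
Admissible k: 0..1 (factorial args all ≥0)
  k=0: (−1)^0·1.0000/(1)·0.9663^2·0.2573^0 = +0.933810
  k=1: (−1)^1·1.0000/(1)·0.9663^0·0.2573^2 = -0.066190
d^1_{0,0}(0.5204) = +0.933810 -0.066190 = +0.867620
Attach z-rotation phases: D = e^{-i(0)(3.5362)}·(+0.867620)·e^{-i(0)(1.2673)} = +0.867620+0.000000i

Re=0.8676 Im=0.0000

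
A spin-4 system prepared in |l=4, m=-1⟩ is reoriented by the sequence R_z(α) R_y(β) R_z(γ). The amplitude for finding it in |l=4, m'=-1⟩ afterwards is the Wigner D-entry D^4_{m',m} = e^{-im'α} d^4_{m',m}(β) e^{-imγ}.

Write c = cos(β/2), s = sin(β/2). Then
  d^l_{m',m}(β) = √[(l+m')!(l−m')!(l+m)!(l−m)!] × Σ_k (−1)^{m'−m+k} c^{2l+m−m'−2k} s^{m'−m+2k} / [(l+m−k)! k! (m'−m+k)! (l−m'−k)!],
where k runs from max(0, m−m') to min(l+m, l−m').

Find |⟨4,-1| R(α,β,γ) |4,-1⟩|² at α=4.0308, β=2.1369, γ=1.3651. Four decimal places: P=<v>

Split into d^4_{-1,-1}(β=2.1369) × two z-phases.
With c≡cos(β/2)=0.481483 and s≡sin(β/2)=0.876455, N=[6·120·6·120]^{1/2}=720.000000
The bounds max(0,m−m')=0 and min(l+m,l−m')=3 give 4 terms
  k=0: (−1)^0·720.0000/(720)·0.4815^8·0.8765^0 = +0.002888
  k=1: (−1)^1·720.0000/(48)·0.4815^6·0.8765^2 = -0.143562
  k=2: (−1)^2·720.0000/(24)·0.4815^4·0.8765^4 = +0.951405
  k=3: (−1)^3·720.0000/(72)·0.4815^2·0.8765^6 = -1.050851
d^4_{-1,-1}(2.1369) = +0.002888 -0.143562 +0.951405 -1.050851 = -0.240119
|D^4_{-1,-1}|² = |d^4_{-1,-1}(β)|² = (-0.240119)² = 0.057657 (the z-rotation phases have unit modulus)

P=0.0577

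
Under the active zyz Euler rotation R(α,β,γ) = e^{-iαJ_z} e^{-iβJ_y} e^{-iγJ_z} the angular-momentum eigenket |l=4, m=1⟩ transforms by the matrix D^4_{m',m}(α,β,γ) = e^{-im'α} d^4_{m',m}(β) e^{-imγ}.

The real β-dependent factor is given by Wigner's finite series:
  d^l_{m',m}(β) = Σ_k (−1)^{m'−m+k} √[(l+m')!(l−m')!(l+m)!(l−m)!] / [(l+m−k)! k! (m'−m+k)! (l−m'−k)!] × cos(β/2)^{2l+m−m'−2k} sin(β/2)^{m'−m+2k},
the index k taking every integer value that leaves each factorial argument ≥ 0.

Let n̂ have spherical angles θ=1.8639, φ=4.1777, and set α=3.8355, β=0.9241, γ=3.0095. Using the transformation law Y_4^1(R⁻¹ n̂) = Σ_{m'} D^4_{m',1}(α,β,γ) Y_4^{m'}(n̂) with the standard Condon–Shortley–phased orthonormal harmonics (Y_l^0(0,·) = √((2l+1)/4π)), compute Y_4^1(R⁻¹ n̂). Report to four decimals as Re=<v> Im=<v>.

Need the full column D^4_{m',1} for m'=−4..4 at α=3.8355, β=0.9241, γ=3.0095.
cos(β/2)=0.895141, sin(β/2)=0.445784
d^4_{-4,1}: single k=5 term ⇒ +0.094491;  D = +0.091919-0.021898i
d^4_{-3,1}: k∈[4..5] ⇒ +0.335415 -0.049911 = +0.285503;  D = -0.171192+0.228485i
d^4_{-2,1}: k∈[3..5] ⇒ +0.720020 -0.267857 +0.013286 = +0.465450;  D = -0.023676-0.464847i
d^4_{-1,1}: k∈[2..5] ⇒ +1.022342 -0.760649 +0.094324 -0.001560 = +0.354458;  D = +0.240259+0.260606i
d^4_{0,1}: k∈[1..4] ⇒ +0.918075 -1.366142 +0.338815 -0.014005 = -0.123257;  D = +0.122184+0.016234i
d^4_{1,1}: k∈[0..3] ⇒ +0.412221 -1.533514 +0.760649 -0.062882 = -0.423527;  D = -0.358426+0.225622i
d^4_{2,1}: k∈[0..2] ⇒ -0.870962 +1.080030 -0.178571 = +0.030497;  D = -0.009451+0.028996i
d^4_{3,1}: k∈[0..1] ⇒ +0.811459 -0.335415 = +0.476044;  D = -0.176059-0.442291i
d^4_{4,1}: single k=0 term ⇒ -0.380999;  D = -0.334712-0.182010i
Y_4^{m'}(θ=1.8639,φ=4.1777) and Σ D·Y over m':
  (+0.0919-0.0219i)·(-0.2000+0.3134i)  (-0.1712+0.2285i)·(-0.3171-0.0106i)  (-0.0237-0.4648i)·(+0.0613+0.1118i)  (+0.2403+0.2606i)·(-0.1611+0.2720i)  (+0.1222+0.0162i)·(+0.0782+0.0000i)  (-0.3584+0.2256i)·(+0.1611+0.2720i)  (-0.0095+0.0290i)·(+0.0613-0.1118i)  (-0.1761-0.4423i)·(+0.3171-0.0106i)  (-0.3347-0.1820i)·(-0.2000-0.3134i)
Y_4^1(R⁻¹ n̂) = -0.171391-0.099390i

Re=-0.1714 Im=-0.0994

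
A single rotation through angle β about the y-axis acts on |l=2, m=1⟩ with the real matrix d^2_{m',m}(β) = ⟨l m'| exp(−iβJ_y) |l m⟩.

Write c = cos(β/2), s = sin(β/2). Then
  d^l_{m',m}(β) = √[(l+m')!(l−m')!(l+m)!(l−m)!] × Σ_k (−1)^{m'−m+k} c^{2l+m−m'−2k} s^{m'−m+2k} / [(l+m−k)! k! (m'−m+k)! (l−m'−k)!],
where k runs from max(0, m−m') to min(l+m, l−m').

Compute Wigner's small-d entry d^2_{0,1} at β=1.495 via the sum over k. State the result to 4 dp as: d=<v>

d^2_{0,1}(β=1.495) via Wigner's sum:
c=cos(1.495/2)=0.733391, s=sin(1.495/2)=0.679807; N=√[2·2·6·1]=4.898979
Admissible k: 1..2 (factorial args all ≥0)
  k=1: (−1)^0·4.8990/(2)·0.7334^3·0.6798^1 = +0.656852
  k=2: (−1)^1·4.8990/(2)·0.7334^1·0.6798^3 = -0.564376
d^2_{0,1}(1.495) = +0.656852 -0.564376 = +0.092476

d=0.0925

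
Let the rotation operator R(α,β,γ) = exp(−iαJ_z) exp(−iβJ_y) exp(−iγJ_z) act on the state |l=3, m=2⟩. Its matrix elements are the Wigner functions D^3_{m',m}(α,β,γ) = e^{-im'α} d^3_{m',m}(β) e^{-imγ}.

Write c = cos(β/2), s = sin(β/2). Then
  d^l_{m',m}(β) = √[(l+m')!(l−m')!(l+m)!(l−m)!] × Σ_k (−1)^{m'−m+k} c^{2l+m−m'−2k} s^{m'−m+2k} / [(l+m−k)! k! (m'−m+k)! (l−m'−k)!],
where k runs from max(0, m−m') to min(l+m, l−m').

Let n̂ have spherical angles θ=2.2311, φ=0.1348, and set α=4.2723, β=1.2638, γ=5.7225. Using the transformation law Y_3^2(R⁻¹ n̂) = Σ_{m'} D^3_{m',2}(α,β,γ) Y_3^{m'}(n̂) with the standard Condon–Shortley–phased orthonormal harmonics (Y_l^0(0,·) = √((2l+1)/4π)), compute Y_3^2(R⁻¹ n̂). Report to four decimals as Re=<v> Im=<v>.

Need the full column D^3_{m',2} for m'=−3..3 at α=4.2723, β=1.2638, γ=5.7225.
cos(β/2)=0.806907, sin(β/2)=0.590679
d^3_{-3,2}: single k=5 term ⇒ +0.142120;  D = +0.028081+0.139319i
d^3_{-2,2}: k∈[4..5] ⇒ +0.396299 -0.042473 = +0.353826;  D = -0.343584-0.084515i
d^3_{-1,2}: k∈[3..4] ⇒ +0.684785 -0.183477 = +0.501309;  D = +0.315719-0.389400i
d^3_{0,2}: k∈[2..3] ⇒ +0.810134 -0.434123 = +0.376011;  D = +0.163357+0.338671i
d^3_{1,2}: k∈[1..2] ⇒ +0.638952 -0.684785 = -0.045834;  D = +0.045832-0.000428i
d^3_{2,2}: k∈[0..1] ⇒ +0.276020 -0.739548 = -0.463528;  D = -0.193548+0.421186i
d^3_{3,2}: single k=0 term ⇒ -0.494930;  D = -0.318826-0.378558i
Y_3^{m'}(θ=2.2311,φ=0.1348) and Σ D·Y over m':
  (+0.0281+0.1393i)·(+0.1890-0.0809i)  (-0.3436-0.0845i)·(-0.3769+0.1041i)  (+0.3157-0.3894i)·(+0.2228-0.0302i)  (+0.1634+0.3387i)·(+0.2561+0.0000i)  (+0.0458-0.0004i)·(-0.2228-0.0302i)  (-0.1935+0.4212i)·(-0.3769-0.1041i)  (-0.3188-0.3786i)·(-0.1890-0.0809i)
Y_3^2(R⁻¹ n̂) = +0.391517-0.032000i

Re=0.3915 Im=-0.0320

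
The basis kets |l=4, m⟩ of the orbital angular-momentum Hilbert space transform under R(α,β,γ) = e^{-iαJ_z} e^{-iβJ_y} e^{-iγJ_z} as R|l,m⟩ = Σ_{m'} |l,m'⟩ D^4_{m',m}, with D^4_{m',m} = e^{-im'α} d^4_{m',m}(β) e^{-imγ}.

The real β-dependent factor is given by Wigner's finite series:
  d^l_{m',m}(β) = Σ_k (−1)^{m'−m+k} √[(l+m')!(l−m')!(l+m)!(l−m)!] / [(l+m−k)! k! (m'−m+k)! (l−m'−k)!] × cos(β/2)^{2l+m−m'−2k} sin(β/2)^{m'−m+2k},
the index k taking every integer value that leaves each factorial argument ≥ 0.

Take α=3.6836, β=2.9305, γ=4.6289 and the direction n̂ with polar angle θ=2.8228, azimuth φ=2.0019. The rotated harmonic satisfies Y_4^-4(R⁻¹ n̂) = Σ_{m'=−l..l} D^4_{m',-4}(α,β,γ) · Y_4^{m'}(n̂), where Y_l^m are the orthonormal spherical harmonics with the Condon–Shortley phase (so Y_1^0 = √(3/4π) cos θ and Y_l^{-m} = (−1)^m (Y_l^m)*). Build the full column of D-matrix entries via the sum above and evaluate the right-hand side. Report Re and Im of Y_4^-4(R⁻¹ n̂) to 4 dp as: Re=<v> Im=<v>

Re=-0.0098 Im=-0.0024

Need the full column D^4_{m',-4} for m'=−4..4 at α=3.6836, β=2.9305, γ=4.6289.
cos(β/2)=0.105350, sin(β/2)=0.994435
d^4_{-4,-4}: single k=0 term ⇒ +0.000000;  D = -0.000000+0.000000i
d^4_{-3,-4}: single k=0 term ⇒ -0.000000;  D = +0.000000+0.000000i
d^4_{-2,-4}: single k=0 term ⇒ +0.000007;  D = +0.000005+0.000005i
d^4_{-1,-4}: single k=0 term ⇒ -0.000096;  D = +0.000093+0.000020i
d^4_{0,-4}: single k=0 term ⇒ +0.001008;  D = +0.000952-0.000330i
d^4_{1,-4}: single k=0 term ⇒ -0.008509;  D = +0.005448-0.006536i
d^4_{2,-4}: single k=0 term ⇒ +0.056795;  D = +0.008646-0.056133i
d^4_{3,-4}: single k=0 term ⇒ -0.286561;  D = -0.108730-0.265132i
d^4_{4,-4}: single k=0 term ⇒ +0.956339;  D = -0.767299-0.570820i
Y_4^{m'}(θ=2.8228,φ=2.0019) and Σ D·Y over m':
  (-0.0000+0.0000i)·(-0.0007-0.0042i)  (+0.0000+0.0000i)·(-0.0352-0.0100i)  (+0.0000+0.0000i)·(-0.1136+0.1325i)  (+0.0001+0.0000i)·(+0.1949+0.4237i)  (+0.0010-0.0003i)·(+0.4663+0.0000i)  (+0.0054-0.0065i)·(-0.1949+0.4237i)  (+0.0086-0.0561i)·(-0.1136-0.1325i)  (-0.1087-0.2651i)·(+0.0352-0.0100i)  (-0.7673-0.5708i)·(-0.0007+0.0042i)
Y_4^-4(R⁻¹ n̂) = -0.009836-0.002404i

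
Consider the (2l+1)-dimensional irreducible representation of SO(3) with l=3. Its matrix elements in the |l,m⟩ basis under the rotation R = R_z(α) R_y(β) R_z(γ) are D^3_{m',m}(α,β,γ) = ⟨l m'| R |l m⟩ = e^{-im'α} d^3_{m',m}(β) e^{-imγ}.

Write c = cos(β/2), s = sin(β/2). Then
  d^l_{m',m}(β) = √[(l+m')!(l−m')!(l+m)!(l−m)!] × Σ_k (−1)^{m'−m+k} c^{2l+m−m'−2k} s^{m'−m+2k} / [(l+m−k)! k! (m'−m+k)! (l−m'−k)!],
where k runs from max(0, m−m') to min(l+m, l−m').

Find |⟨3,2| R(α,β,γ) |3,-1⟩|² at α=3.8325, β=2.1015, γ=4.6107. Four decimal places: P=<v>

P=0.0709

First d^3_{2,-1}(β=2.1015), then the phase factors e^{-i(2)α} and e^{-i(-1)γ}:
With c≡cos(β/2)=0.496920 and s≡sin(β/2)=0.867796, N=[120·1·2·24]^{1/2}=75.894664
k: max(0,(-1)−(2))=0 … min(3+(-1),3−(2))=1
  k=0: (−1)^3·75.8947/(12)·0.4969^3·0.8678^3 = -0.507158
  k=1: (−1)^4·75.8947/(24)·0.4969^1·0.8678^5 = +0.773349
d^3_{2,-1}(2.1015) = -0.507158 +0.773349 = +0.266191
|D^3_{2,-1}|² = |d^3_{2,-1}(β)|² = (+0.266191)² = 0.070857 (the z-rotation phases have unit modulus)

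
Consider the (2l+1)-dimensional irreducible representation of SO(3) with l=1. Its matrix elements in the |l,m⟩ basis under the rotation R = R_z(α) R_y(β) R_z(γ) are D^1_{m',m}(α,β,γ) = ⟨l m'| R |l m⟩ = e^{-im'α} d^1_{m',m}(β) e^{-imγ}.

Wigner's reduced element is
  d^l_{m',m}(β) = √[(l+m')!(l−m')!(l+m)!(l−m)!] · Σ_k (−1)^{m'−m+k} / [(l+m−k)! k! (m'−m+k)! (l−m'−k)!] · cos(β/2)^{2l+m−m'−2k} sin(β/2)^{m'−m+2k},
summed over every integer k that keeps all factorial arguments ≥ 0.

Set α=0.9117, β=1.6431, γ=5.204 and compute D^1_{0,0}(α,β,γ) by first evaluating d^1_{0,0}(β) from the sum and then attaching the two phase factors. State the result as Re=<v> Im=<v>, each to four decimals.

Re=-0.0722 Im=0.0000

Split into d^1_{0,0}(β=1.6431) × two z-phases.
c=cos(1.6431/2)=0.681087, s=sin(1.6431/2)=0.732202; N=√[1·1·1·1]=1.000000
Admissible k: 0..1 (factorial args all ≥0)
  k=0: (−1)^0·1.0000/(1)·0.6811^2·0.7322^0 = +0.463880
  k=1: (−1)^1·1.0000/(1)·0.6811^0·0.7322^2 = -0.536120
d^1_{0,0}(1.6431) = +0.463880 -0.536120 = -0.072241
D = (+1.000000+0.000000i)·(-0.072241)·(+1.000000+0.000000i) = -0.072241+0.000000i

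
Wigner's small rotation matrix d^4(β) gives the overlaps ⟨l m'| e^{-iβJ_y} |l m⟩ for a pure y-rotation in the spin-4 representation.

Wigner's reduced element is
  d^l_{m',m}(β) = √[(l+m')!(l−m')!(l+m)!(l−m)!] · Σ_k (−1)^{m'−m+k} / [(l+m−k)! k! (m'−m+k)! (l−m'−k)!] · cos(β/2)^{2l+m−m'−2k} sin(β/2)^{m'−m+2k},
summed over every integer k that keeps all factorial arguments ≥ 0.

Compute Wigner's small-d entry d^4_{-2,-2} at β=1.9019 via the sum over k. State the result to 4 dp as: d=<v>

d^4_{-2,-2}(β=1.9019) via Wigner's sum:
With c≡cos(β/2)=0.580910 and s≡sin(β/2)=0.813968, N=[2·720·2·720]^{1/2}=1440.000000
k∈{0,1,2} keeps every argument non-negative
  k=0: (−1)^0·1440.0000/(1440)·0.5809^8·0.8140^0 = +0.012968
  k=1: (−1)^1·1440.0000/(120)·0.5809^6·0.8140^2 = -0.305527
  k=2: (−1)^2·1440.0000/(96)·0.5809^4·0.8140^4 = +0.749818
d^4_{-2,-2}(1.9019) = +0.012968 -0.305527 +0.749818 = +0.457259

d=0.4573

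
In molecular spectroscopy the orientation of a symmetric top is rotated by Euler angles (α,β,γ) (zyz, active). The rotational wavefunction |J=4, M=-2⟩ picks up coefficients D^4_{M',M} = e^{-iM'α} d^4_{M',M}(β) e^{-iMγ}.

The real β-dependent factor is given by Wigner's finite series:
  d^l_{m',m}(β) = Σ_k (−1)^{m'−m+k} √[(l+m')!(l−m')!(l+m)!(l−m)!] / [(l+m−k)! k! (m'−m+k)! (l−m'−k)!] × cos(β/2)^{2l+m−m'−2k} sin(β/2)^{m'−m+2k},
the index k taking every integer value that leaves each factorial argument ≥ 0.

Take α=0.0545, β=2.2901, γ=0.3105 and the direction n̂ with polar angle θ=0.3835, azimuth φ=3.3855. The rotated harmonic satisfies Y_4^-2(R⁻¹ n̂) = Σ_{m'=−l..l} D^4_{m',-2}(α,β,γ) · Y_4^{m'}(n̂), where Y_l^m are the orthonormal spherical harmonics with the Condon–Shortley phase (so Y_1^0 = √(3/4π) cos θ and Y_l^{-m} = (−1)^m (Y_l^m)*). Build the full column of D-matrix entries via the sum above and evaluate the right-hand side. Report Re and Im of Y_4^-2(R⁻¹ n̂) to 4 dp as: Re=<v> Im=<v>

Need the full column D^4_{m',-2} for m'=−4..4 at α=0.0545, β=2.2901, γ=0.3105.
cos(β/2)=0.413001, sin(β/2)=0.910731
d^4_{-4,-2}: single k=2 term ⇒ +0.021780;  D = +0.014554+0.016204i
d^4_{-3,-2}: k∈[1..2] ⇒ +0.006984 -0.101885 = -0.094901;  D = -0.067165-0.067045i
d^4_{-2,-2}: k∈[0..2] ⇒ +0.000846 -0.049393 +0.300230 = +0.251683;  D = +0.187548+0.167840i
d^4_{-1,-2}: k∈[0..2] ⇒ -0.007919 +0.192544 -0.624190 = -0.439566;  D = -0.343035-0.274855i
d^4_{0,-2}: k∈[0..2] ⇒ +0.039049 -0.506352 +0.923342 = +0.456038;  D = +0.370895+0.265345i
d^4_{1,-2}: k∈[0..2] ⇒ -0.128363 +0.936286 -0.910578 = -0.102655;  D = -0.086618-0.055093i
d^4_{2,-2}: k∈[0..2] ⇒ +0.300230 -1.167946 +0.473282 = -0.394434;  D = -0.343854-0.193242i
d^4_{3,-2}: k∈[0..1] ⇒ -0.495436 +0.803054 = +0.307618;  D = +0.275983+0.135877i
d^4_{4,-2}: single k=0 term ⇒ +0.515016;  D = +0.473757+0.201979i
Y_4^{m'}(θ=0.3835,φ=3.3855) and Σ D·Y over m':
  (+0.0146+0.0162i)·(+0.0049-0.0072i)  (-0.0672-0.0670i)·(-0.0452+0.0406i)  (+0.1875+0.1678i)·(+0.2077-0.1102i)  (-0.3430-0.2749i)·(-0.4811+0.1197i)  (+0.3709+0.2653i)·(+0.3264+0.0000i)  (-0.0866-0.0551i)·(+0.4811+0.1197i)  (-0.3439-0.1932i)·(+0.2077+0.1102i)  (+0.2760+0.1359i)·(+0.0452+0.0406i)  (+0.4738+0.2020i)·(+0.0049+0.0072i)
Y_4^-2(R⁻¹ n̂) = +0.305030+0.099096i

Re=0.3050 Im=0.0991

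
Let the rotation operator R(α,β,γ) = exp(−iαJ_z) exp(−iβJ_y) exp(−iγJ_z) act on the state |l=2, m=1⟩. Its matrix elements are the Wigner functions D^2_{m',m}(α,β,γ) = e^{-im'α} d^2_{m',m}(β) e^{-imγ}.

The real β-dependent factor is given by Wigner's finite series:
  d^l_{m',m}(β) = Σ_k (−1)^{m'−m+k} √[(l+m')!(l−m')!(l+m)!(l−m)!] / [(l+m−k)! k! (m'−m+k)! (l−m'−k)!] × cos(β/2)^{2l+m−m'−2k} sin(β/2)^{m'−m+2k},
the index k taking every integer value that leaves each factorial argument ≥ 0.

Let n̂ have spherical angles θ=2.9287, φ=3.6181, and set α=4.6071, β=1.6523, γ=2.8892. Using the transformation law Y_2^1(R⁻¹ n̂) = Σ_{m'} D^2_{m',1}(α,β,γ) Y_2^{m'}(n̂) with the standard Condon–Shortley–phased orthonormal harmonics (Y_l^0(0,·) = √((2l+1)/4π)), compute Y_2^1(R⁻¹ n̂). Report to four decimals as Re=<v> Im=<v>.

Need the full column D^2_{m',1} for m'=−2..2 at α=4.6071, β=1.6523, γ=2.8892.
cos(β/2)=0.677712, sin(β/2)=0.735328
d^2_{-2,1}: single k=3 term ⇒ +0.538912;  D = +0.538441+0.022528i
d^2_{-1,1}: k∈[2..3] ⇒ +0.745029 -0.292364 = +0.452665;  D = -0.066349+0.447776i
d^2_{0,1}: k∈[1..2] ⇒ +0.560650 -0.660029 = -0.099380;  D = +0.096231+0.024817i
d^2_{1,1}: k∈[0..1] ⇒ +0.210950 -0.745029 = -0.534079;  D = -0.186983+0.500277i
d^2_{2,1}: single k=0 term ⇒ -0.457769;  D = -0.409579-0.204443i
Y_2^{m'}(θ=2.9287,φ=3.6181) and Σ D·Y over m':
  (+0.5384+0.0225i)·(+0.0100-0.0141i)  (-0.0663+0.4478i)·(+0.1418-0.0732i)  (+0.0962+0.0248i)·(+0.5885+0.0000i)  (-0.1870+0.5003i)·(-0.1418-0.0732i)  (-0.4096-0.2044i)·(+0.0100+0.0141i)
Y_2^1(R⁻¹ n̂) = +0.147595+0.010558i

Re=0.1476 Im=0.0106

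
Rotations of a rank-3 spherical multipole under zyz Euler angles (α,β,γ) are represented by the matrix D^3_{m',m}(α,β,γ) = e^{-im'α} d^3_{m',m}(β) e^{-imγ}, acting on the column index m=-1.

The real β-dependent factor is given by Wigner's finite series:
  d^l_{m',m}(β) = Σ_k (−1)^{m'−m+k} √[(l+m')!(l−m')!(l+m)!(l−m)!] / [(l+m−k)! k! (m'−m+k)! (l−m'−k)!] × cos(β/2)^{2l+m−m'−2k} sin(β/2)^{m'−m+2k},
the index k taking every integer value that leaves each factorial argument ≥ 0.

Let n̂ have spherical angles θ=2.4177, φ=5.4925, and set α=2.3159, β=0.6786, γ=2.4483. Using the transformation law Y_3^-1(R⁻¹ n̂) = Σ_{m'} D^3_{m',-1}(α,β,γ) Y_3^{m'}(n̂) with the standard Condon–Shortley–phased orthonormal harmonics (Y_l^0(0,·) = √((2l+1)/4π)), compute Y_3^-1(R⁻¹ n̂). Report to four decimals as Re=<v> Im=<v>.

Need the full column D^3_{m',-1} for m'=−3..3 at α=2.3159, β=0.6786, γ=2.4483.
cos(β/2)=0.942988, sin(β/2)=0.332827
d^3_{-3,-1}: single k=2 term ⇒ +0.339240;  D = -0.339100+0.009761i
d^3_{-2,-1}: k∈[1..2] ⇒ +0.784782 -0.195526 = +0.589256;  D = +0.411841+0.421438i
d^3_{-1,-1}: k∈[0..2] ⇒ +0.703132 -0.700732 +0.065469 = +0.067869;  D = +0.003515-0.067778i
d^3_{0,-1}: k∈[0..2] ⇒ -0.859686 +0.321282 -0.013341 = -0.551745;  D = +0.424373-0.352606i
d^3_{1,-1}: k∈[0..2] ⇒ +0.525549 -0.087292 +0.001359 = +0.439616;  D = +0.435768+0.058035i
d^3_{2,-1}: k∈[0..1] ⇒ -0.195526 +0.012179 = -0.183347;  D = +0.105440+0.149996i
d^3_{3,-1}: single k=0 term ⇒ +0.042260;  D = -0.008933+0.041305i
Y_3^{m'}(θ=2.4177,φ=5.4925) and Σ D·Y over m':
  (-0.3391+0.0098i)·(-0.0871+0.0843i)  (+0.4118+0.4214i)·(+0.0036-0.3359i)  (+0.0035-0.0678i)·(+0.2720+0.2749i)  (+0.4244-0.3526i)·(+0.0540+0.0000i)  (+0.4358+0.0580i)·(-0.2720+0.2749i)  (+0.1054+0.1500i)·(+0.0036+0.3359i)  (-0.0089+0.0413i)·(+0.0871+0.0843i)
Y_3^-1(R⁻¹ n̂) = +0.025472-0.060000i

Re=0.0255 Im=-0.0600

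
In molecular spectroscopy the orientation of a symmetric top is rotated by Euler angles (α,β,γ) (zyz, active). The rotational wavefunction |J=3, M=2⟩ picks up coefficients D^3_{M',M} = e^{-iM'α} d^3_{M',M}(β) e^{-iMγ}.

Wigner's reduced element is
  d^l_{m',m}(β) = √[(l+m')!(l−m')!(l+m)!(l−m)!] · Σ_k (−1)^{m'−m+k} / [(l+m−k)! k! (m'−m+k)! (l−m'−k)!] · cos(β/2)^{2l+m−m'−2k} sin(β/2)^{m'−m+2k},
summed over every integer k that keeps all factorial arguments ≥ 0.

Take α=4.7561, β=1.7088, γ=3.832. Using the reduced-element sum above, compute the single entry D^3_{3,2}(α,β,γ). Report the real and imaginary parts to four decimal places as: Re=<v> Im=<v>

Split into d^3_{3,2}(β=1.7088) × two z-phases.
Half-angle: c=0.656671, s=0.754177. N=√(720·1·120·1)=293.938769
The bounds max(0,m−m')=0 and min(l+m,l−m')=0 give 1 term
  k=0: (−1)^1·293.9388/(120)·0.6567^5·0.7542^1 = -0.225574
d^3_{3,2}(1.7088) = -0.225574
D = (-0.130758-0.991414i)·(-0.225574)·(+0.188841-0.982008i) = +0.225183+0.013267i

Re=0.2252 Im=0.0133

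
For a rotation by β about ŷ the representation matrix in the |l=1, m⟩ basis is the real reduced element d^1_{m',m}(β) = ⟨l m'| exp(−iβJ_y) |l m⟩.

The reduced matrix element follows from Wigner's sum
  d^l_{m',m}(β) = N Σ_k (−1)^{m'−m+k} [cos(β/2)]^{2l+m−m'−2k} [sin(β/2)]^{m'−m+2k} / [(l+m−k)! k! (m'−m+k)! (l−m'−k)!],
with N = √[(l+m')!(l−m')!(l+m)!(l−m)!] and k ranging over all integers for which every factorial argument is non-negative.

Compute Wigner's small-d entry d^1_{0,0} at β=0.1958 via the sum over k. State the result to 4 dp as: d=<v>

d^1_{0,0}(β=0.1958) via Wigner's sum:
With c≡cos(β/2)=0.995212 and s≡sin(β/2)=0.097744, N=[1·1·1·1]^{1/2}=1.000000
k: max(0,(0)−(0))=0 … min(1+(0),1−(0))=1
  k=0: (−1)^0·1.0000/(1)·0.9952^2·0.0977^0 = +0.990446
  k=1: (−1)^1·1.0000/(1)·0.9952^0·0.0977^2 = -0.009554
d^1_{0,0}(0.1958) = +0.990446 -0.009554 = +0.980892

d=0.9809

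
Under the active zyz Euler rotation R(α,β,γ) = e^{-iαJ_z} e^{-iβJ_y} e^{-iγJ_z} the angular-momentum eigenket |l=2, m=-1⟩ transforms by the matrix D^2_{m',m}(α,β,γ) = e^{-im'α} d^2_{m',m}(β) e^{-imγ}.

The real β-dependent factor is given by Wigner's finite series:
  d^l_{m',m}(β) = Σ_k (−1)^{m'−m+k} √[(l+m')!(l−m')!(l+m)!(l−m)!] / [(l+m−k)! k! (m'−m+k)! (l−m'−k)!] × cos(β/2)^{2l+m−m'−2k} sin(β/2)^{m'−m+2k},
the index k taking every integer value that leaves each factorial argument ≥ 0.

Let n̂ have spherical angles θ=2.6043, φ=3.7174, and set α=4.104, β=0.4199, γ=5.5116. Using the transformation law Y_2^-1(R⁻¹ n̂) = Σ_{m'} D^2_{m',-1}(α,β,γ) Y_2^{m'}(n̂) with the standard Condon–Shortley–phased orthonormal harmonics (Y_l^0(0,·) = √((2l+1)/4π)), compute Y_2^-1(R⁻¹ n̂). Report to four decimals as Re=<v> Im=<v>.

Need the full column D^2_{m',-1} for m'=−2..2 at α=4.104, β=0.4199, γ=5.5116.
cos(β/2)=0.978041, sin(β/2)=0.208411
d^2_{-2,-1}: single k=1 term ⇒ +0.389962;  D = +0.158144+0.356456i
d^2_{-1,-1}: k∈[0..1] ⇒ +0.915016 -0.124646 = +0.790371;  D = -0.776024-0.149907i
d^2_{0,-1}: k∈[0..1] ⇒ -0.477604 +0.021687 = -0.455917;  D = -0.326804+0.317898i
d^2_{1,-1}: k∈[0..1] ⇒ +0.124646 -0.001887 = +0.122759;  D = +0.019945+0.121128i
d^2_{2,-1}: single k=0 term ⇒ -0.017707;  D = +0.015981+0.007625i
Y_2^{m'}(θ=2.6043,φ=3.7174) and Σ D·Y over m':
  (+0.1581+0.3565i)·(+0.0412-0.0924i)  (-0.7760-0.1499i)·(+0.2849-0.1850i)  (-0.3268+0.3179i)·(+0.3829+0.0000i)  (+0.0199+0.1211i)·(-0.2849-0.1850i)  (+0.0160+0.0076i)·(+0.0412+0.0924i)
Y_2^-1(R⁻¹ n̂) = -0.317837+0.186214i

Re=-0.3178 Im=0.1862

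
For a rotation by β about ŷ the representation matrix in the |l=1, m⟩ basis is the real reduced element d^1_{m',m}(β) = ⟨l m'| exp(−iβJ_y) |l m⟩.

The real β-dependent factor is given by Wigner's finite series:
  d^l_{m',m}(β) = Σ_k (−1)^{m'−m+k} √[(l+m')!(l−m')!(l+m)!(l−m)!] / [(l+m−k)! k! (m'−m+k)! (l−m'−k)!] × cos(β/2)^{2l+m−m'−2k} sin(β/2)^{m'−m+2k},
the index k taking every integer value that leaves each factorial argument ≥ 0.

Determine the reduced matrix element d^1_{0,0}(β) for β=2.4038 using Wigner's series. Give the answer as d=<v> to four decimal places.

d=-0.7400

d^1_{0,0}(β=2.4038) via Wigner's sum:
Half-angle: c=0.360586, s=0.932726. N=√(1·1·1·1)=1.000000
The bounds max(0,m−m')=0 and min(l+m,l−m')=1 give 2 terms
  k=0: (−1)^0·1.0000/(1)·0.3606^2·0.9327^0 = +0.130022
  k=1: (−1)^1·1.0000/(1)·0.3606^0·0.9327^2 = -0.869978
d^1_{0,0}(2.4038) = +0.130022 -0.869978 = -0.739955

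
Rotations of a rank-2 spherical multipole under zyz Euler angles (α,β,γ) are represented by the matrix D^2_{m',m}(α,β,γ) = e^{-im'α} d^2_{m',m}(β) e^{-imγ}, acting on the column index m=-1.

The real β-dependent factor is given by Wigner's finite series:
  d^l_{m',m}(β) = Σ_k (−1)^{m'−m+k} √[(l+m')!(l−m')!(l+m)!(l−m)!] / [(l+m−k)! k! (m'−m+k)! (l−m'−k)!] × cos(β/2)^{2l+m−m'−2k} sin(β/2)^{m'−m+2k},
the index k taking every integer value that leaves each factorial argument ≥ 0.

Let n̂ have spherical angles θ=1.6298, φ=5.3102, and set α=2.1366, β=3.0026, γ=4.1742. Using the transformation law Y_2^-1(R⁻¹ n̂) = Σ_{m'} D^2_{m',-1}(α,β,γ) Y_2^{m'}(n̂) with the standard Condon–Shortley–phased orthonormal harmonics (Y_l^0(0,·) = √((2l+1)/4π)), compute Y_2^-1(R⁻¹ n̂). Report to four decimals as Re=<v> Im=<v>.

Re=0.0298 Im=0.0538

Need the full column D^2_{m',-1} for m'=−2..2 at α=2.1366, β=3.0026, γ=4.1742.
cos(β/2)=0.069440, sin(β/2)=0.997586
d^2_{-2,-1}: single k=1 term ⇒ +0.000668;  D = -0.000374+0.000554i
d^2_{-1,-1}: k∈[0..1] ⇒ +0.000023 -0.014396 = -0.014373;  D = -0.014367-0.000397i
d^2_{0,-1}: k∈[0..1] ⇒ -0.000818 +0.168865 = +0.168047;  D = -0.086138-0.144291i
d^2_{1,-1}: k∈[0..1] ⇒ +0.014396 -0.990379 = -0.975983;  D = +0.439226-0.871564i
d^2_{2,-1}: single k=0 term ⇒ -0.137877;  D = -0.137202+0.013628i
Y_2^{m'}(θ=1.6298,φ=5.3102) and Σ D·Y over m':
  (-0.0004+0.0006i)·(-0.1411+0.3582i)  (-0.0144-0.0004i)·(-0.0256-0.0376i)  (-0.0861-0.1443i)·(-0.3121+0.0000i)  (+0.4392-0.8716i)·(+0.0256-0.0376i)  (-0.1372+0.0136i)·(-0.1411-0.3582i)
Y_2^-1(R⁻¹ n̂) = +0.029805+0.053770i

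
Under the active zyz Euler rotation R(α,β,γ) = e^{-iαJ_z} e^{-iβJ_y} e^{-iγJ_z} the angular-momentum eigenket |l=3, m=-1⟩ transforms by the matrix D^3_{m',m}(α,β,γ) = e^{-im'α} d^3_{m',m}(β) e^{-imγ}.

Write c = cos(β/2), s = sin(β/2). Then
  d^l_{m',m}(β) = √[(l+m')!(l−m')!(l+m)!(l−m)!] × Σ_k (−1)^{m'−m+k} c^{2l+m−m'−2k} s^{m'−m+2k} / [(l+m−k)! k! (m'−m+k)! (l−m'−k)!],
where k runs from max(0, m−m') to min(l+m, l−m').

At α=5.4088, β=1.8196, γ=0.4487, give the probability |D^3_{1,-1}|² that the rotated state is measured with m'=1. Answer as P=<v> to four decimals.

D^3_{1,-1}(5.4088,1.8196,0.4487) = e^{-i·1·5.4088}·d^3_{1,-1}(1.8196)·e^{-i·-1·0.4487}. Compute d first:
c=cos(1.8196/2)=0.613904, s=sin(1.8196/2)=0.789381; N=√[24·2·2·24]=48.000000
k∈{0,1,2} keeps every argument non-negative
  k=0: (−1)^2·48.0000/(8)·0.6139^4·0.7894^2 = +0.531038
  k=1: (−1)^3·48.0000/(6)·0.6139^2·0.7894^4 = -1.170677
  k=2: (−1)^4·48.0000/(48)·0.6139^0·0.7894^6 = +0.241947
d^3_{1,-1}(1.8196) = +0.531038 -1.170677 +0.241947 = -0.397692
|D^3_{1,-1}|² = |d^3_{1,-1}(β)|² = (-0.397692)² = 0.158159 (the z-rotation phases have unit modulus)

P=0.1582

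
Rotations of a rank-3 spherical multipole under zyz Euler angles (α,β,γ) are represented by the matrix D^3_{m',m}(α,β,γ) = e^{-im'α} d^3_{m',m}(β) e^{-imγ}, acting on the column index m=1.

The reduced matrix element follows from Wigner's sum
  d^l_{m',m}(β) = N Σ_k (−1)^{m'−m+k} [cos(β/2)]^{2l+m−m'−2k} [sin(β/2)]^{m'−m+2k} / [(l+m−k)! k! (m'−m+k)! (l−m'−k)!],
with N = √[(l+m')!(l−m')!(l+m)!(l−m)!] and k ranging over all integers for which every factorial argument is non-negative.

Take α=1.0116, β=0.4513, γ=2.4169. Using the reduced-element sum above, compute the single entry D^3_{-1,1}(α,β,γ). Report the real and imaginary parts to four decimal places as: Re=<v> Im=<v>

Re=0.0415 Im=-0.2487

First d^3_{-1,1}(β=0.4513), then the phase factors e^{-i(-1)α} and e^{-i(1)γ}:
c=cos(0.4513/2)=0.974649, s=sin(0.4513/2)=0.223740; N=√[2·24·24·2]=48.000000
k: max(0,(1)−(-1))=2 … min(3+(1),3−(-1))=4
  k=2: (−1)^0·48.0000/(8)·0.9746^4·0.2237^2 = +0.271039
  k=3: (−1)^1·48.0000/(6)·0.9746^2·0.2237^4 = -0.019044
  k=4: (−1)^2·48.0000/(48)·0.9746^0·0.2237^6 = +0.000125
d^3_{-1,1}(0.4513) = +0.271039 -0.019044 +0.000125 = +0.252120
D = (+0.530505+0.847682i)·(+0.252120)·(-0.748703-0.662905i) = +0.041535-0.248675i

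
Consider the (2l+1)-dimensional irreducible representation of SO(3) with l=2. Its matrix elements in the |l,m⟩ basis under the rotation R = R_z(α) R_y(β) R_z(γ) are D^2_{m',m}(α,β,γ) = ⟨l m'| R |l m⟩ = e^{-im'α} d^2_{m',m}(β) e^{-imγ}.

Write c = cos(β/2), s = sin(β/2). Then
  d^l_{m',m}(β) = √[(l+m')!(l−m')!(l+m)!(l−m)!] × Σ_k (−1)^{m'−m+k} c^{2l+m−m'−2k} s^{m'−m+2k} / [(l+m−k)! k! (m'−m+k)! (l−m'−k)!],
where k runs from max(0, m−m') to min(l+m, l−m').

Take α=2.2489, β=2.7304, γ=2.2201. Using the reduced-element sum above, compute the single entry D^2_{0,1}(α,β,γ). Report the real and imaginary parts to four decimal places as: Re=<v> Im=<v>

Re=0.2713 Im=0.3574

D^2_{0,1}(2.2489,2.7304,2.2201) = e^{-i·0·2.2489}·d^2_{0,1}(2.7304)·e^{-i·1·2.2201}. Compute d first:
Half-angle: c=0.204151, s=0.978939. N=√(2·2·6·1)=4.898979
k: max(0,(1)−(0))=1 … min(2+(1),2−(0))=2
  k=1: (−1)^0·4.8990/(2)·0.2042^3·0.9789^1 = +0.020403
  k=2: (−1)^1·4.8990/(2)·0.2042^1·0.9789^3 = -0.469131
d^2_{0,1}(2.7304) = +0.020403 -0.469131 = -0.448729
Phases: e^{-i·(0)·2.2489}=+1.000000+0.000000i, e^{-i·(1)·2.2201}=-0.604632-0.796505i ⇒ D=+0.271316+0.357415i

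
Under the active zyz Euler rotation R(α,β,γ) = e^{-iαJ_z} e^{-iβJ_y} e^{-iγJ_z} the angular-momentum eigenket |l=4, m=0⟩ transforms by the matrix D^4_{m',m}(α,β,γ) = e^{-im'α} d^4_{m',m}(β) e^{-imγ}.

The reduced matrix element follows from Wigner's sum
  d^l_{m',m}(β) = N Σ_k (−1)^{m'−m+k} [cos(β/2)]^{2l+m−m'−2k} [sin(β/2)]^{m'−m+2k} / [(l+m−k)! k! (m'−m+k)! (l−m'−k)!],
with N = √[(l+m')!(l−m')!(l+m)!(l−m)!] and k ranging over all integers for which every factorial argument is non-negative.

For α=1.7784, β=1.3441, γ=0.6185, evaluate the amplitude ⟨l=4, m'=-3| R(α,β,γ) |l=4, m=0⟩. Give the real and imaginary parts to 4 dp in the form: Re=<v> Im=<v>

First d^4_{-3,0}(β=1.3441), then the phase factors e^{-i(-3)α} and e^{-i(0)γ}:
c=cos(1.3441/2)=0.782547, s=sin(1.3441/2)=0.622592; N=√[1·5040·24·24]=1703.830978
The bounds max(0,m−m')=3 and min(l+m,l−m')=4 give 2 terms
  k=3: (−1)^0·1703.8310/(144)·0.7825^5·0.6226^3 = +0.837965
  k=4: (−1)^1·1703.8310/(144)·0.7825^3·0.6226^5 = -0.530410
d^4_{-3,0}(1.3441) = +0.837965 -0.530410 = +0.307555
Attach z-rotation phases: D = e^{-i(-3)(1.7784)}·(+0.307555)·e^{-i(0)(0.6185)} = +0.179403-0.249809i

Re=0.1794 Im=-0.2498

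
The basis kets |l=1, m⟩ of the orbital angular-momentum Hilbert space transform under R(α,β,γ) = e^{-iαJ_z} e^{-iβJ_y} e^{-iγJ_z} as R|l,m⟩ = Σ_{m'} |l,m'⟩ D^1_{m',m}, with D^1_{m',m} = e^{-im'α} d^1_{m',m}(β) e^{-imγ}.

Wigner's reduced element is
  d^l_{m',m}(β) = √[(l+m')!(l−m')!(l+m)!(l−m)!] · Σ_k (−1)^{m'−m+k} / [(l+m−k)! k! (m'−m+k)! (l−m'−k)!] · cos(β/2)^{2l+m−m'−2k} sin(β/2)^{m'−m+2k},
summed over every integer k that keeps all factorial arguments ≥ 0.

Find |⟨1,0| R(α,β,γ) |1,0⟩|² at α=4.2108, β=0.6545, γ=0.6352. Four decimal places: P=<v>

P=0.6294

Split into d^1_{0,0}(β=0.6545) × two z-phases.
Half-angle: c=0.946930, s=0.321440. N=√(1·1·1·1)=1.000000
k: max(0,(0)−(0))=0 … min(1+(0),1−(0))=1
  k=0: (−1)^0·1.0000/(1)·0.9469^2·0.3214^0 = +0.896676
  k=1: (−1)^1·1.0000/(1)·0.9469^0·0.3214^2 = -0.103324
d^1_{0,0}(0.6545) = +0.896676 -0.103324 = +0.793352
|D^1_{0,0}|² = |d^1_{0,0}(β)|² = (+0.793352)² = 0.629408 (the z-rotation phases have unit modulus)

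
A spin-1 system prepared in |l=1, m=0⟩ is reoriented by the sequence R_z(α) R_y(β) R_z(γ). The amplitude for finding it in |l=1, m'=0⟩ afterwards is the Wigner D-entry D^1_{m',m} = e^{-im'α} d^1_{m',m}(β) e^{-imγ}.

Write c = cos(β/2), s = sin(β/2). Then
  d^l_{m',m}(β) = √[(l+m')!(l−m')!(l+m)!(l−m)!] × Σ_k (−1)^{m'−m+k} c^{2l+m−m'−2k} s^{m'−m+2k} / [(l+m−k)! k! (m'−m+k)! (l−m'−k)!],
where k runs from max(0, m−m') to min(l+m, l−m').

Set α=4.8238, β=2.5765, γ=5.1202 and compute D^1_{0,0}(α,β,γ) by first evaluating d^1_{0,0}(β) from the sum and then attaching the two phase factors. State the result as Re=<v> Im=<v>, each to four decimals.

First d^1_{0,0}(β=2.5765), then the phase factors e^{-i(0)α} and e^{-i(0)γ}:
With c≡cos(β/2)=0.278802 and s≡sin(β/2)=0.960349, N=[1·1·1·1]^{1/2}=1.000000
Admissible k: 0..1 (factorial args all ≥0)
  k=0: (−1)^0·1.0000/(1)·0.2788^2·0.9603^0 = +0.077731
  k=1: (−1)^1·1.0000/(1)·0.2788^0·0.9603^2 = -0.922269
d^1_{0,0}(2.5765) = +0.077731 -0.922269 = -0.844539
Phases: e^{-i·(0)·4.8238}=+1.000000+0.000000i, e^{-i·(0)·5.1202}=+1.000000+0.000000i ⇒ D=-0.844539+0.000000i

Re=-0.8445 Im=0.0000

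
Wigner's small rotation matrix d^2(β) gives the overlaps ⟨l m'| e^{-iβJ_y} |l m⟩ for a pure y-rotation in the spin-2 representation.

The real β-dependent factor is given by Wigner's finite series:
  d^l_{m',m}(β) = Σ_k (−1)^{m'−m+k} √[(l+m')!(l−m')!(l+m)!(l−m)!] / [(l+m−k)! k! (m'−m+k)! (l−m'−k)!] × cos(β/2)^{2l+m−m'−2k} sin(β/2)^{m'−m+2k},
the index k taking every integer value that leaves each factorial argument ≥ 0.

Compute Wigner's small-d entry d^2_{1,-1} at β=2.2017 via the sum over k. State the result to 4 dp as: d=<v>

d=-0.1429

d^2_{1,-1}(β=2.2017) via Wigner's sum:
c=cos(2.2017/2)=0.452838, s=sin(2.2017/2)=0.891593; N=√[6·1·1·6]=6.000000
The bounds max(0,m−m')=0 and min(l+m,l−m')=1 give 2 terms
  k=0: (−1)^2·6.0000/(2)·0.4528^2·0.8916^2 = +0.489036
  k=1: (−1)^3·6.0000/(6)·0.4528^0·0.8916^4 = -0.631925
d^2_{1,-1}(2.2017) = +0.489036 -0.631925 = -0.142890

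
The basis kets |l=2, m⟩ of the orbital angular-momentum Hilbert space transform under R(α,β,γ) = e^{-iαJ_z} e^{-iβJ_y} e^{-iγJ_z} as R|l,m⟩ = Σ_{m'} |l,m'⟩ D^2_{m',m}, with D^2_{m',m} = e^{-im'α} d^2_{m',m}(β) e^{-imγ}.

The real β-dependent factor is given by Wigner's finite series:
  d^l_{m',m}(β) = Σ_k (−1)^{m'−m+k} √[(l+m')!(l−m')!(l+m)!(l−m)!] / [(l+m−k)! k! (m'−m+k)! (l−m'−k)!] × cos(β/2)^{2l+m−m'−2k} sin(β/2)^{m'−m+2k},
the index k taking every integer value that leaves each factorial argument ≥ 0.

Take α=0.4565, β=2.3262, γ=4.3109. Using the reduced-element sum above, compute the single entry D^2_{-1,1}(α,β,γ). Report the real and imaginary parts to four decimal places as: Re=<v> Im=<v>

Split into d^2_{-1,1}(β=2.3262) × two z-phases.
Half-angle: c=0.396496, s=0.918037. N=√(1·6·6·1)=6.000000
The bounds max(0,m−m')=2 and min(l+m,l−m')=3 give 2 terms
  k=2: (−1)^0·6.0000/(2)·0.3965^2·0.9180^2 = +0.397482
  k=3: (−1)^1·6.0000/(6)·0.3965^0·0.9180^4 = -0.710297
d^2_{-1,1}(2.3262) = +0.397482 -0.710297 = -0.312815
D = (+0.897601+0.440809i)·(-0.312815)·(-0.390789+0.920480i) = +0.236653-0.204568i

Re=0.2367 Im=-0.2046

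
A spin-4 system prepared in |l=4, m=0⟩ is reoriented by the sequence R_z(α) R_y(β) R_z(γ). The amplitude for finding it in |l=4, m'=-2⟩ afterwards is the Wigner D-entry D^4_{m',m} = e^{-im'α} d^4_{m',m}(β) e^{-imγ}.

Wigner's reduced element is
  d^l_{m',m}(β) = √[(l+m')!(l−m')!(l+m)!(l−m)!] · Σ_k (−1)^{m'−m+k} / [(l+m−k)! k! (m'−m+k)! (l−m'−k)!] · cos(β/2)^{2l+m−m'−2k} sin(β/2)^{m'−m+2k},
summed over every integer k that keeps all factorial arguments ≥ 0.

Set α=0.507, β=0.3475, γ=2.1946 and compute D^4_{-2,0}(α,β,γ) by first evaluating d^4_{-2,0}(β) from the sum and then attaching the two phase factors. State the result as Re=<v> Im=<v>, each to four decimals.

Re=0.1257 Im=0.2019

D^4_{-2,0}(0.507,0.3475,2.1946) = e^{-i·-2·0.507}·d^4_{-2,0}(0.3475)·e^{-i·0·2.1946}. Compute d first:
With c≡cos(β/2)=0.984943 and s≡sin(β/2)=0.172877, N=[2·720·24·24]^{1/2}=910.735966
The bounds max(0,m−m')=2 and min(l+m,l−m')=4 give 3 terms
  k=2: (−1)^0·910.7360/(96)·0.9849^6·0.1729^2 = +0.258859
  k=3: (−1)^1·910.7360/(36)·0.9849^4·0.1729^4 = -0.021266
  k=4: (−1)^2·910.7360/(96)·0.9849^2·0.1729^6 = +0.000246
d^4_{-2,0}(0.3475) = +0.258859 -0.021266 +0.000246 = +0.237839
Attach z-rotation phases: D = e^{-i(-2)(0.507)}·(+0.237839)·e^{-i(0)(2.1946)} = +0.125691+0.201914i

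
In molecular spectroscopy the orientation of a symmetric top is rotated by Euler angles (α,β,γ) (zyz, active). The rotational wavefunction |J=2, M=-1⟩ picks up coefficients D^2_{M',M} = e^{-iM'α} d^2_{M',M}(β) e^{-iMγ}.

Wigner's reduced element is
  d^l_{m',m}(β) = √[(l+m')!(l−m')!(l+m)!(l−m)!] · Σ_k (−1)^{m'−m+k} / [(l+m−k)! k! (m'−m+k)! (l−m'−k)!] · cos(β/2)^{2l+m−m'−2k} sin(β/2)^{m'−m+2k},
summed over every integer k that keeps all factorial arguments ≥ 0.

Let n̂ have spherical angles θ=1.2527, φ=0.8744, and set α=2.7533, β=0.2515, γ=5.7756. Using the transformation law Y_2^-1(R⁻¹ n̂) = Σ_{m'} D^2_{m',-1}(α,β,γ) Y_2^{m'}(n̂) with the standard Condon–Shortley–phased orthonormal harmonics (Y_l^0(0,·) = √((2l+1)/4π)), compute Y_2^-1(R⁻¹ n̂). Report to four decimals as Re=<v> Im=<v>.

Re=0.0229 Im=0.1723

Need the full column D^2_{m',-1} for m'=−2..2 at α=2.7533, β=0.2515, γ=5.7756.
cos(β/2)=0.992104, sin(β/2)=0.125419
d^2_{-2,-1}: single k=1 term ⇒ +0.244943;  D = +0.069249-0.234950i
d^2_{-1,-1}: k∈[0..1] ⇒ +0.968788 -0.046447 = +0.922340;  D = -0.576309+0.720125i
d^2_{0,-1}: k∈[0..1] ⇒ -0.299992 +0.004794 = -0.295198;  D = -0.257980+0.143486i
d^2_{1,-1}: k∈[0..1] ⇒ +0.046447 -0.000247 = +0.046200;  D = -0.045872+0.005498i
d^2_{2,-1}: single k=0 term ⇒ -0.003914;  D = -0.003774-0.001040i
Y_2^{m'}(θ=1.2527,φ=0.8744) and Σ D·Y over m':
  (+0.0692-0.2349i)·(-0.0617-0.3430i)  (-0.5763+0.7201i)·(+0.1472-0.1761i)  (-0.2580+0.1435i)·(-0.2228+0.0000i)  (-0.0459+0.0055i)·(-0.1472-0.1761i)  (-0.0038-0.0010i)·(-0.0617+0.3430i)
Y_2^-1(R⁻¹ n̂) = +0.022888+0.172288i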